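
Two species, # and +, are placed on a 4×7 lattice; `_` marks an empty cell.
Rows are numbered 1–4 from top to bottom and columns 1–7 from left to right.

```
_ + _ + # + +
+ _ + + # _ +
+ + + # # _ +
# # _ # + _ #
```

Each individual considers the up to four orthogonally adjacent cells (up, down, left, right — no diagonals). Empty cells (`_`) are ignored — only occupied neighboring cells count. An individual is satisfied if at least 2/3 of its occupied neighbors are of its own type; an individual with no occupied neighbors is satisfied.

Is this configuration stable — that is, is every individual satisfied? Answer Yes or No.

No

Row 1: (1,2)+ 0/0 ok · (1,4)+ 1/2 unhappy · (1,5)# 1/3 unhappy · (1,6)+ 1/2 unhappy · (1,7)+ 2/2 ok
Row 2: (2,1)+ 1/1 ok · (2,3)+ 2/2 ok · (2,4)+ 2/4 unhappy · (2,5)# 2/3 ok · (2,7)+ 2/2 ok
Row 3: (3,1)+ 2/3 ok · (3,2)+ 2/3 ok · (3,3)+ 2/3 ok · (3,4)# 2/4 unhappy · (3,5)# 2/3 ok · (3,7)+ 1/2 unhappy
Row 4: (4,1)# 1/2 unhappy · (4,2)# 1/2 unhappy · (4,4)# 1/2 unhappy · (4,5)+ 0/2 unhappy · (4,7)# 0/1 unhappy
For instance (1,4) has only 1/2 same-type neighbors, below 2/3.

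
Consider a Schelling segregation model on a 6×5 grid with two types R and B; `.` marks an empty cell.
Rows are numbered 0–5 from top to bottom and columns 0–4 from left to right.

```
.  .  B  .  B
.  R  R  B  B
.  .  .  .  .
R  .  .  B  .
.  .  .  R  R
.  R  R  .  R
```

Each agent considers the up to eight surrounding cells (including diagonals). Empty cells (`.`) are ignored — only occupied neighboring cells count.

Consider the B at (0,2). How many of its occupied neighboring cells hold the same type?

1

Occupied neighbors of (0,2): (1,1)=R, (1,2)=R, (1,3)=B.
Same type (B): 1 of 3.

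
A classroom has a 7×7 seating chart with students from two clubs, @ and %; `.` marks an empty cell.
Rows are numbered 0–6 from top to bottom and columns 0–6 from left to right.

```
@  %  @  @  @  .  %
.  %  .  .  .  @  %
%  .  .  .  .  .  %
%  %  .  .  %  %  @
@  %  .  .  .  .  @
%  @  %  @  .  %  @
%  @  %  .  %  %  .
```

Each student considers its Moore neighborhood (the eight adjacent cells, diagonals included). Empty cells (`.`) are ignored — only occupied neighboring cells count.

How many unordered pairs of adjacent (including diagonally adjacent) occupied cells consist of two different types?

29

Scan each occupied cell's neighbors to the right and below (and the two forward diagonals) so each pair is counted once.
Row 0: @(0,0)–%(0,1)≠ @(0,0)–%(1,1)≠ %(0,1)–@(0,2)≠ %(0,1)–%(1,1)= @(0,2)–@(0,3)= @(0,2)–%(1,1)≠ @(0,3)–@(0,4)= @(0,4)–@(1,5)= %(0,6)–%(1,6)= %(0,6)–@(1,5)≠  → 5/10 unlike.
Row 1: %(1,1)–%(2,0)= @(1,5)–%(1,6)≠ @(1,5)–%(2,6)≠ %(1,6)–%(2,6)=  → 2/4 unlike.
Row 2: %(2,0)–%(3,0)= %(2,0)–%(3,1)= %(2,6)–@(3,6)≠ %(2,6)–%(3,5)=  → 1/4 unlike.
Row 3: %(3,0)–%(3,1)= %(3,0)–@(4,0)≠ %(3,0)–%(4,1)= %(3,1)–%(4,1)= %(3,1)–@(4,0)≠ %(3,4)–%(3,5)= %(3,5)–@(3,6)≠ %(3,5)–@(4,6)≠ @(3,6)–@(4,6)=  → 4/9 unlike.
Row 4: @(4,0)–%(4,1)≠ @(4,0)–%(5,0)≠ @(4,0)–@(5,1)= %(4,1)–@(5,1)≠ %(4,1)–%(5,2)= %(4,1)–%(5,0)= @(4,6)–@(5,6)= @(4,6)–%(5,5)≠  → 4/8 unlike.
Row 5: %(5,0)–@(5,1)≠ %(5,0)–%(6,0)= %(5,0)–@(6,1)≠ @(5,1)–%(5,2)≠ @(5,1)–@(6,1)= @(5,1)–%(6,2)≠ @(5,1)–%(6,0)≠ %(5,2)–@(5,3)≠ %(5,2)–%(6,2)= %(5,2)–@(6,1)≠ @(5,3)–%(6,4)≠ @(5,3)–%(6,2)≠ %(5,5)–@(5,6)≠ %(5,5)–%(6,5)= %(5,5)–%(6,4)= @(5,6)–%(6,5)≠  → 11/16 unlike.
Row 6: %(6,0)–@(6,1)≠ @(6,1)–%(6,2)≠ %(6,4)–%(6,5)=  → 2/3 unlike.
Total adjacent occupied pairs: 54; unlike-type pairs: 29.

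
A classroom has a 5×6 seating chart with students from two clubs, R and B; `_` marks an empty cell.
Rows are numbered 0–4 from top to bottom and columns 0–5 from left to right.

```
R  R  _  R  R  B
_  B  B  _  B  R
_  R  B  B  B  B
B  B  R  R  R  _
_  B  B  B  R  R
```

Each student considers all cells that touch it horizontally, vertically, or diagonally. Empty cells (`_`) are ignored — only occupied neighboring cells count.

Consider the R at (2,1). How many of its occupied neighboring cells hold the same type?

Occupied neighbors of (2,1): (1,1)=B, (1,2)=B, (2,2)=B, (3,0)=B, (3,1)=B, (3,2)=R.
Same type (R): 1 of 6.

1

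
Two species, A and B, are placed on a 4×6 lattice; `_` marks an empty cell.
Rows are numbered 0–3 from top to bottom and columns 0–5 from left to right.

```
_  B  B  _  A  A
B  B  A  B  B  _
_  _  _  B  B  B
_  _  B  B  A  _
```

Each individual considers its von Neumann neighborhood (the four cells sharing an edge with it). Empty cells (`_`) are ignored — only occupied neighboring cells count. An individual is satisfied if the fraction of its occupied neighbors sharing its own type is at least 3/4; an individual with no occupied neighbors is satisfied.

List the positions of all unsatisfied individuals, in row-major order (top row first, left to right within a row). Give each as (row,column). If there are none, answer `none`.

Row 0: (0,1)B 2/2 satisfied · (0,2)B 1/2 not · (0,4)A 1/2 not · (0,5)A 1/1 satisfied
Row 1: (1,0)B 1/1 satisfied · (1,1)B 2/3 not · (1,2)A 0/3 not · (1,3)B 2/3 not · (1,4)B 2/3 not
Row 2: (2,3)B 3/3 satisfied · (2,4)B 3/4 satisfied · (2,5)B 1/1 satisfied
Row 3: (3,2)B 1/1 satisfied · (3,3)B 2/3 not · (3,4)A 0/2 not

(0,2), (0,4), (1,1), (1,2), (1,3), (1,4), (3,3), (3,4)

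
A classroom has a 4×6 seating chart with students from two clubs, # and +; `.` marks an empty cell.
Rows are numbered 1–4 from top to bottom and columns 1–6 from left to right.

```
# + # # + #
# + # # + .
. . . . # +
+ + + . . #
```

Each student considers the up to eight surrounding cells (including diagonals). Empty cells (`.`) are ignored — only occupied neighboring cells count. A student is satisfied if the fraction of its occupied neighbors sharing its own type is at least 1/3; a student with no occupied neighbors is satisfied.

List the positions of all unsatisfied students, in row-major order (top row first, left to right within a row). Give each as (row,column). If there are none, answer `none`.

Row 1: (1,1)# 1/3 ok · (1,2)+ 1/5 unhappy · (1,3)# 3/5 ok · (1,4)# 3/5 ok · (1,5)+ 1/4 unhappy · (1,6)# 0/2 unhappy
Row 2: (2,1)# 1/3 ok · (2,2)+ 1/5 unhappy · (2,3)# 3/5 ok · (2,4)# 4/6 ok · (2,5)+ 2/6 ok
Row 3: (3,5)# 2/4 ok · (3,6)+ 1/3 ok
Row 4: (4,1)+ 1/1 ok · (4,2)+ 2/2 ok · (4,3)+ 1/1 ok · (4,6)# 1/2 ok

(1,2), (1,5), (1,6), (2,2)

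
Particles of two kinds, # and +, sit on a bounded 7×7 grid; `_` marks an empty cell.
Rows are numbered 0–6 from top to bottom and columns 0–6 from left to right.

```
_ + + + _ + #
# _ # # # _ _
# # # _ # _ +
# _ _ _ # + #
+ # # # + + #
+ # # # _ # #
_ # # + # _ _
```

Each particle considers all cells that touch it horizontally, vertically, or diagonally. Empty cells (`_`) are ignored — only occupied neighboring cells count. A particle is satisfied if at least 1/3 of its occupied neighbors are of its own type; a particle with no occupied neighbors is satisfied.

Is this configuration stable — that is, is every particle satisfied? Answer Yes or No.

Row 0: (0,1)+ 1/3 ok · (0,2)+ 2/4 ok · (0,3)+ 1/4 unhappy · (0,5)+ 0/2 unhappy · (0,6)# 0/1 unhappy
Row 1: (1,0)# 2/3 ok · (1,2)# 3/6 ok · (1,3)# 4/6 ok · (1,4)# 2/4 ok
Row 2: (2,0)# 3/3 ok · (2,1)# 5/5 ok · (2,2)# 3/3 ok · (2,4)# 3/4 ok · (2,6)+ 1/2 ok
Row 3: (3,0)# 3/4 ok · (3,4)# 2/5 ok · (3,5)+ 3/7 ok · (3,6)# 1/4 unhappy
Row 4: (4,0)+ 1/4 unhappy · (4,1)# 4/6 ok · (4,2)# 5/5 ok · (4,3)# 4/5 ok · (4,4)+ 2/6 ok · (4,5)+ 2/7 unhappy · (4,6)# 3/5 ok
Row 5: (5,0)+ 1/4 unhappy · (5,1)# 5/7 ok · (5,2)# 7/8 ok · (5,3)# 5/7 ok · (5,5)# 3/5 ok · (5,6)# 2/3 ok
Row 6: (6,1)# 3/4 ok · (6,2)# 4/5 ok · (6,3)+ 0/4 unhappy · (6,4)# 2/3 ok
For instance (0,3) has only 1/4 same-type neighbors, below 1/3.

No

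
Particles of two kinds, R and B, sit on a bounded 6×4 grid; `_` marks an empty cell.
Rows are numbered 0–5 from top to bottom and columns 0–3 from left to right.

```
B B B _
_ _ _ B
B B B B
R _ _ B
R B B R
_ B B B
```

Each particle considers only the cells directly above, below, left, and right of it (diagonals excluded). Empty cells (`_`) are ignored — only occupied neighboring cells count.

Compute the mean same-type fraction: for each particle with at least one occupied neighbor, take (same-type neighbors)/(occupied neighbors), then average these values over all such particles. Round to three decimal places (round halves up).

(0,0)B 1/1
(0,1)B 2/2
(0,2)B 1/1
(1,3)B 1/1
(2,0)B 1/2
(2,1)B 2/2
(2,2)B 2/2
(2,3)B 3/3
(3,0)R 1/2
(3,3)B 1/2
(4,0)R 1/2
(4,1)B 2/3
(4,2)B 2/3
(4,3)R 0/3
(5,1)B 2/2
(5,2)B 3/3
(5,3)B 1/2
Sum over 17 particles: 1/1 + 2/2 + 1/1 + 1/1 + 1/2 + 2/2 + 2/2 + 3/3 + 1/2 + 1/2 + 1/2 + 2/3 + 2/3 + 0/3 + 2/2 + 3/3 + 1/2 = 77/6; mean = 77/6 ÷ 17 = 77/102 = 0.754901… → 0.755.

0.755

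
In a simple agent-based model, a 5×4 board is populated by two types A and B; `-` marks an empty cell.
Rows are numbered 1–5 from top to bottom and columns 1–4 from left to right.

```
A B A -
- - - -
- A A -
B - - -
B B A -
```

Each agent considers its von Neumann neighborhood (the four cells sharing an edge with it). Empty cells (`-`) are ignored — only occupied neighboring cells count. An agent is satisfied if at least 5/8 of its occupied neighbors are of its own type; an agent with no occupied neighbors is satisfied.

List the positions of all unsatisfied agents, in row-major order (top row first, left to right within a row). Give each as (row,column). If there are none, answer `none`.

(1,1), (1,2), (1,3), (5,2), (5,3)

(1,1)A 0/1 ✗
(1,2)B 0/2 ✗
(1,3)A 0/1 ✗
(3,2)A 1/1 ✓
(3,3)A 1/1 ✓
(4,1)B 1/1 ✓
(5,1)B 2/2 ✓
(5,2)B 1/2 ✗
(5,3)A 0/1 ✗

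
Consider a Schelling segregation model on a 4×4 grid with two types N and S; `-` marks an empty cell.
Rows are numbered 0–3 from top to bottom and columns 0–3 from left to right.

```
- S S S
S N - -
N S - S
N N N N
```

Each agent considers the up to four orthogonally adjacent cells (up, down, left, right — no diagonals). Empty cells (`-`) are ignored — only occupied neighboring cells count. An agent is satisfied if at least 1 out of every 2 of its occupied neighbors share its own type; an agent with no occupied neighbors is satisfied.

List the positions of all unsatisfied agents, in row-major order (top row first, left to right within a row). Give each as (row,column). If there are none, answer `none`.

(1,0), (1,1), (2,0), (2,1), (2,3)

(0,1)S 1/2 satisfied
(0,2)S 2/2 satisfied
(0,3)S 1/1 satisfied
(1,0)S 0/2 not
(1,1)N 0/3 not
(2,0)N 1/3 not
(2,1)S 0/3 not
(2,3)S 0/1 not
(3,0)N 2/2 satisfied
(3,1)N 2/3 satisfied
(3,2)N 2/2 satisfied
(3,3)N 1/2 satisfied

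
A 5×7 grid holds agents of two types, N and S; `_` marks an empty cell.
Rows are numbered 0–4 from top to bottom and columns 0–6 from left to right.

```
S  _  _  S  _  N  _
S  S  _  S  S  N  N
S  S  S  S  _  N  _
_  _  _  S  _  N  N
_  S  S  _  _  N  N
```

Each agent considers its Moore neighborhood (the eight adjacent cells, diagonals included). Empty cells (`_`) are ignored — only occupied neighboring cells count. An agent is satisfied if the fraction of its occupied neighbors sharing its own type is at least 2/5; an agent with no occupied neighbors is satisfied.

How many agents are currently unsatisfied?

0

(0,0)S 2/2 ✓
(0,3)S 2/2 ✓
(0,5)N 2/3 ✓
(1,0)S 4/4 ✓
(1,1)S 5/5 ✓
(1,3)S 4/4 ✓
(1,4)S 3/6 ✓
(1,5)N 3/4 ✓
(1,6)N 3/3 ✓
(2,0)S 3/3 ✓
(2,1)S 4/4 ✓
(2,2)S 5/5 ✓
(2,3)S 4/4 ✓
(2,5)N 4/5 ✓
(3,3)S 3/3 ✓
(3,5)N 4/4 ✓
(3,6)N 4/4 ✓
(4,1)S 1/1 ✓
(4,2)S 2/2 ✓
(4,5)N 3/3 ✓
(4,6)N 3/3 ✓
Every one meets the threshold.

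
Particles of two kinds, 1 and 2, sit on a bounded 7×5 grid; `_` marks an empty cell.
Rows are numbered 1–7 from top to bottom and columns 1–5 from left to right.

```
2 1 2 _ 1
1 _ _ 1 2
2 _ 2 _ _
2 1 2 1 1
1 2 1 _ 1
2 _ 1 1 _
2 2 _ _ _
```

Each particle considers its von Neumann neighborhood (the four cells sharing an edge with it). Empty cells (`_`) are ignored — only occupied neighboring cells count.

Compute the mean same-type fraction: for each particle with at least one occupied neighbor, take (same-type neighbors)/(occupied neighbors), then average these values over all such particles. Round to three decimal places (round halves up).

(1,1)2 0/2
(1,2)1 0/2
(1,3)2 0/1
(1,5)1 0/1
(2,1)1 0/2
(2,4)1 0/1
(2,5)2 0/2
(3,1)2 1/2
(3,3)2 1/1
(4,1)2 1/3
(4,2)1 0/3
(4,3)2 1/4
(4,4)1 1/2
(4,5)1 2/2
(5,1)1 0/3
(5,2)2 0/3
(5,3)1 1/3
(5,5)1 1/1
(6,1)2 1/2
(6,3)1 2/2
(6,4)1 1/1
(7,1)2 2/2
(7,2)2 1/1
Sum over 23 particles: 0/2 + 0/2 + 0/1 + 0/1 + 0/2 + 0/1 + 0/2 + 1/2 + 1/1 + 1/3 + 0/3 + 1/4 + 1/2 + 2/2 + 0/3 + 0/3 + 1/3 + 1/1 + 1/2 + 2/2 + 1/1 + 2/2 + 1/1 = 113/12; mean = 113/12 ÷ 23 = 113/276 = 0.409420… → 0.409.

0.409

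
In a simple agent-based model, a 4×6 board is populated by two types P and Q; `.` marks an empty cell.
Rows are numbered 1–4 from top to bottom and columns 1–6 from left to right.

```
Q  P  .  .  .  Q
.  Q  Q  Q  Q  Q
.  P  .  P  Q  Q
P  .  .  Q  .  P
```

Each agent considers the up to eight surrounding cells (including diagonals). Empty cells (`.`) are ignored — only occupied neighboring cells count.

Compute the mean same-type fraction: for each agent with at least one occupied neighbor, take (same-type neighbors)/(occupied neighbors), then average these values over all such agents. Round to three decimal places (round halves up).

0.552

(1,1)Q 1/2
(1,2)P 0/3
(1,6)Q 2/2
(2,2)Q 2/4
(2,3)Q 2/5
(2,4)Q 3/4
(2,5)Q 5/6
(2,6)Q 4/4
(3,2)P 1/3
(3,4)P 0/5
(3,5)Q 5/7
(3,6)Q 3/4
(4,1)P 1/1
(4,4)Q 1/2
(4,6)P 0/2
Sum over 15 agents: 1/2 + 0/3 + 2/2 + 2/4 + 2/5 + 3/4 + 5/6 + 4/4 + 1/3 + 0/5 + 5/7 + 3/4 + 1/1 + 1/2 + 0/2 = 1739/210; mean = 1739/210 ÷ 15 = 1739/3150 = 0.552063… → 0.552.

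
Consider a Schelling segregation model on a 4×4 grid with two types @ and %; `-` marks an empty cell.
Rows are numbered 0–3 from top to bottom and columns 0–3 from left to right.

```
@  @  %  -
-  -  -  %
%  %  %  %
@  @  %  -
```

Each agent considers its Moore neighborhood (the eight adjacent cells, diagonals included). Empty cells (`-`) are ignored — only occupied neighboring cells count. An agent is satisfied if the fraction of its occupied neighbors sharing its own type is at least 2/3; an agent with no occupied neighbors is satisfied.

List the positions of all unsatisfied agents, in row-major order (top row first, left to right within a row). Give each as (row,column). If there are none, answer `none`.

(0,1), (0,2), (2,0), (2,1), (3,0), (3,1)

(0,0)@ 1/1 ok
(0,1)@ 1/2 unhappy
(0,2)% 1/2 unhappy
(1,3)% 3/3 ok
(2,0)% 1/3 unhappy
(2,1)% 3/5 unhappy
(2,2)% 4/5 ok
(2,3)% 3/3 ok
(3,0)@ 1/3 unhappy
(3,1)@ 1/5 unhappy
(3,2)% 3/4 ok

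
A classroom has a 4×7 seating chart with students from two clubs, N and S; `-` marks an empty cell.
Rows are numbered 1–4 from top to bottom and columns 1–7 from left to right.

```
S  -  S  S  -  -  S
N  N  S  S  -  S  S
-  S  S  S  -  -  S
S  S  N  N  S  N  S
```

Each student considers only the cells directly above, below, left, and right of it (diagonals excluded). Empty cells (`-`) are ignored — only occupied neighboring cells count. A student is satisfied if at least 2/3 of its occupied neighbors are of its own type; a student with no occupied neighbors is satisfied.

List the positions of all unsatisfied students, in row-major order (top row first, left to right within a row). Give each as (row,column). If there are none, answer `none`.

(1,1)S 0/1 not
(1,3)S 2/2 satisfied
(1,4)S 2/2 satisfied
(1,7)S 1/1 satisfied
(2,1)N 1/2 not
(2,2)N 1/3 not
(2,3)S 3/4 satisfied
(2,4)S 3/3 satisfied
(2,6)S 1/1 satisfied
(2,7)S 3/3 satisfied
(3,2)S 2/3 satisfied
(3,3)S 3/4 satisfied
(3,4)S 2/3 satisfied
(3,7)S 2/2 satisfied
(4,1)S 1/1 satisfied
(4,2)S 2/3 satisfied
(4,3)N 1/3 not
(4,4)N 1/3 not
(4,5)S 0/2 not
(4,6)N 0/2 not
(4,7)S 1/2 not

(1,1), (2,1), (2,2), (4,3), (4,4), (4,5), (4,6), (4,7)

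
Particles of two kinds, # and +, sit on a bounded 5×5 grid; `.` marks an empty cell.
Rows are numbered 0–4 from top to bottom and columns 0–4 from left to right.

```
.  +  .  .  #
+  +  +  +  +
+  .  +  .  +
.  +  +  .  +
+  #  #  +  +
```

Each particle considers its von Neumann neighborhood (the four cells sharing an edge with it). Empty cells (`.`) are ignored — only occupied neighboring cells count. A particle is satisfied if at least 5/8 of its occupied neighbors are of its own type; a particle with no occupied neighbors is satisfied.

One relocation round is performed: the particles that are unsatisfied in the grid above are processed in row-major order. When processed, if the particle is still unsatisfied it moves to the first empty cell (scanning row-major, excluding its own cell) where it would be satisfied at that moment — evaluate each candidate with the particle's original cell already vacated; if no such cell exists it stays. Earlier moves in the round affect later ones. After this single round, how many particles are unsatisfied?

Initially unsatisfied (in order): (0,4), (3,1), (4,0), (4,1), (4,2), (4,3).
  (0,4): no empty cell satisfies it; stays.
  (3,1) → (0,0).
  (4,0) → (0,2).
  (4,1): now satisfied by earlier moves; stays.
  (4,2) → (4,0).
  (4,3): now satisfied by earlier moves; stays.
Resulting grid:
+ + + . #
+ + + + +
+ . + . +
. . + . +
# # . + +
Unsatisfied now: (0,4).

1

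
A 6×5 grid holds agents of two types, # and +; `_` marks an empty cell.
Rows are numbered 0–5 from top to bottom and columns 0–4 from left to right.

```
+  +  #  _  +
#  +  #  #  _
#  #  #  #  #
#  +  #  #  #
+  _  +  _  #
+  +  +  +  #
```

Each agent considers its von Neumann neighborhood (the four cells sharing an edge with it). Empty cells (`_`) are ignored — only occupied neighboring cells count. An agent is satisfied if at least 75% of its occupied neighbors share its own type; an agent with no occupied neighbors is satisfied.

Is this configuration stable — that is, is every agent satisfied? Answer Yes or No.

Row 0: (0,0)+ 1/2 unhappy · (0,1)+ 2/3 unhappy · (0,2)# 1/2 unhappy · (0,4)+ 0/0 ok
Row 1: (1,0)# 1/3 unhappy · (1,1)+ 1/4 unhappy · (1,2)# 3/4 ok · (1,3)# 2/2 ok
Row 2: (2,0)# 3/3 ok · (2,1)# 2/4 unhappy · (2,2)# 4/4 ok · (2,3)# 4/4 ok · (2,4)# 2/2 ok
Row 3: (3,0)# 1/3 unhappy · (3,1)+ 0/3 unhappy · (3,2)# 2/4 unhappy · (3,3)# 3/3 ok · (3,4)# 3/3 ok
Row 4: (4,0)+ 1/2 unhappy · (4,2)+ 1/2 unhappy · (4,4)# 2/2 ok
Row 5: (5,0)+ 2/2 ok · (5,1)+ 2/2 ok · (5,2)+ 3/3 ok · (5,3)+ 1/2 unhappy · (5,4)# 1/2 unhappy
For instance (0,0) has only 1/2 same-type neighbors, below 3/4.

No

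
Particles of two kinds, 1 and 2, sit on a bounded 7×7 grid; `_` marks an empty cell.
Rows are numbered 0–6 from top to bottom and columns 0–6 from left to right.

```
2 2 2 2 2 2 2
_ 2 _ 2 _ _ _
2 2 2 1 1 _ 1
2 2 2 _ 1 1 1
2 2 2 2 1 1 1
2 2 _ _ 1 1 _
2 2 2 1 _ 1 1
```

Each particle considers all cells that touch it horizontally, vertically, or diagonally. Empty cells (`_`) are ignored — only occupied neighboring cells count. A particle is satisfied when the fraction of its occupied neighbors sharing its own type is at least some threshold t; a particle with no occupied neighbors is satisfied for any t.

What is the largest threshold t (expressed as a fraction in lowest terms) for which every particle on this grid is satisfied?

2/5

(0,0)2 2/2
(0,1)2 3/3
(0,2)2 4/4
(0,3)2 3/3
(0,4)2 3/3
(0,5)2 2/2
(0,6)2 1/1
(1,1)2 6/6
(1,3)2 4/6
(2,0)2 4/4
(2,1)2 6/6
(2,2)2 5/6
(2,3)1 2/5
(2,4)1 3/4
(2,6)1 2/2
(3,0)2 5/5
(3,1)2 8/8
(3,2)2 6/7
(3,4)1 5/6
(3,5)1 7/7
(3,6)1 4/4
(4,0)2 5/5
(4,1)2 7/7
(4,2)2 5/5
(4,3)2 2/5
(4,4)1 5/6
(4,5)1 7/7
(4,6)1 4/4
(5,0)2 5/5
(5,1)2 7/7
(5,4)1 5/6
(5,5)1 6/6
(6,0)2 3/3
(6,1)2 4/4
(6,2)2 2/3
(6,3)1 1/2
(6,5)1 3/3
(6,6)1 2/2
The smallest same-type fraction is 2/5 at (2,3), which reduces to 2/5. Any threshold above that leaves this particle unsatisfied.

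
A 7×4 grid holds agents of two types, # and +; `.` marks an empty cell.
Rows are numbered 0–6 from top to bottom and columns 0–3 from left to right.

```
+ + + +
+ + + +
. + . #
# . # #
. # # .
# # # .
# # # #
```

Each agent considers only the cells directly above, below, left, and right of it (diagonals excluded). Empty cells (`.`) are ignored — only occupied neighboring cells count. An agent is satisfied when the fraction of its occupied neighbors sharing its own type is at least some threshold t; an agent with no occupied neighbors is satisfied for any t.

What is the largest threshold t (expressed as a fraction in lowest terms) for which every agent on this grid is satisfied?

1/2

(0,0)+ 2/2
(0,1)+ 3/3
(0,2)+ 3/3
(0,3)+ 2/2
(1,0)+ 2/2
(1,1)+ 4/4
(1,2)+ 3/3
(1,3)+ 2/3
(2,1)+ 1/1
(2,3)# 1/2
(3,0)# — no occupied neighbors
(3,2)# 2/2
(3,3)# 2/2
(4,1)# 2/2
(4,2)# 3/3
(5,0)# 2/2
(5,1)# 4/4
(5,2)# 3/3
(6,0)# 2/2
(6,1)# 3/3
(6,2)# 3/3
(6,3)# 1/1
The smallest same-type fraction is 1/2 at (2,3), which reduces to 1/2. Any threshold above that leaves this agent unsatisfied.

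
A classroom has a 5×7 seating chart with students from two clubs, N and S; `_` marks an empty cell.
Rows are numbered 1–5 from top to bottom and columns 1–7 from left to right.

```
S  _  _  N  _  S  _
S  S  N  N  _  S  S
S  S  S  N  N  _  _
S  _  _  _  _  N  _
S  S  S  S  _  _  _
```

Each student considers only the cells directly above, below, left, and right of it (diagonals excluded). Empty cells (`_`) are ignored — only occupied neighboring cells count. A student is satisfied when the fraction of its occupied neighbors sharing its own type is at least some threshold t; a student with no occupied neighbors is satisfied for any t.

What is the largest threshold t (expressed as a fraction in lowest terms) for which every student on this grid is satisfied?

1/3

Row 1: (1,1)S 1/1 · (1,4)N 1/1 · (1,6)S 1/1
Row 2: (2,1)S 3/3 · (2,2)S 2/3 · (2,3)N 1/3 · (2,4)N 3/3 · (2,6)S 2/2 · (2,7)S 1/1
Row 3: (3,1)S 3/3 · (3,2)S 3/3 · (3,3)S 1/3 · (3,4)N 2/3 · (3,5)N 1/1
Row 4: (4,1)S 2/2 · (4,6)N — no occupied neighbors
Row 5: (5,1)S 2/2 · (5,2)S 2/2 · (5,3)S 2/2 · (5,4)S 1/1
The smallest same-type fraction is 1/3 at (2,3), which reduces to 1/3. Any threshold above that leaves this student unsatisfied.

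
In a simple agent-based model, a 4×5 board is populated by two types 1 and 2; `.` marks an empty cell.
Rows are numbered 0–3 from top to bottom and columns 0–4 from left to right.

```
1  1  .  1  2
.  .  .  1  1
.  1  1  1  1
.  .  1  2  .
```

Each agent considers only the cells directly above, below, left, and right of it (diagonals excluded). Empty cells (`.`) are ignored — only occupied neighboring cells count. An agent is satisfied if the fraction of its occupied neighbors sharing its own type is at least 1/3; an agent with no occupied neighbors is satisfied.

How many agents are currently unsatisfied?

(0,0)1 1/1 ok
(0,1)1 1/1 ok
(0,3)1 1/2 ok
(0,4)2 0/2 unhappy
(1,3)1 3/3 ok
(1,4)1 2/3 ok
(2,1)1 1/1 ok
(2,2)1 3/3 ok
(2,3)1 3/4 ok
(2,4)1 2/2 ok
(3,2)1 1/2 ok
(3,3)2 0/2 unhappy
Unsatisfied: (0,4), (3,3) — 2 in total.

2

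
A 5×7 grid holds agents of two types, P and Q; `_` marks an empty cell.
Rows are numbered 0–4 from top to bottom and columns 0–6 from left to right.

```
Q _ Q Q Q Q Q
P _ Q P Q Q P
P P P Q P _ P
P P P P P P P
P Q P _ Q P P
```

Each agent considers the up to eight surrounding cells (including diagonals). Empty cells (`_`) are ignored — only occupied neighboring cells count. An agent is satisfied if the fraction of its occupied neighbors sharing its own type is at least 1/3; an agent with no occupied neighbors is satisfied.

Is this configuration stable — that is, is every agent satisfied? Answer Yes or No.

Row 0: (0,0)Q 0/1 ✗ · (0,2)Q 2/3 ✓ · (0,3)Q 4/5 ✓ · (0,4)Q 4/5 ✓ · (0,5)Q 4/5 ✓ · (0,6)Q 2/3 ✓
Row 1: (1,0)P 2/3 ✓ · (1,2)Q 3/6 ✓ · (1,3)P 2/8 ✗ · (1,4)Q 5/7 ✓ · (1,5)Q 4/7 ✓ · (1,6)P 1/4 ✗
Row 2: (2,0)P 4/4 ✓ · (2,1)P 6/7 ✓ · (2,2)P 5/7 ✓ · (2,3)Q 2/8 ✗ · (2,4)P 4/7 ✓ · (2,6)P 3/4 ✓
Row 3: (3,0)P 4/5 ✓ · (3,1)P 7/8 ✓ · (3,2)P 5/7 ✓ · (3,3)P 5/7 ✓ · (3,4)P 4/6 ✓ · (3,5)P 6/7 ✓ · (3,6)P 4/4 ✓
Row 4: (4,0)P 2/3 ✓ · (4,1)Q 0/5 ✗ · (4,2)P 3/4 ✓ · (4,4)Q 0/4 ✗ · (4,5)P 4/5 ✓ · (4,6)P 3/3 ✓
For instance (0,0) has only 0/1 same-type neighbors, below 1/3.

No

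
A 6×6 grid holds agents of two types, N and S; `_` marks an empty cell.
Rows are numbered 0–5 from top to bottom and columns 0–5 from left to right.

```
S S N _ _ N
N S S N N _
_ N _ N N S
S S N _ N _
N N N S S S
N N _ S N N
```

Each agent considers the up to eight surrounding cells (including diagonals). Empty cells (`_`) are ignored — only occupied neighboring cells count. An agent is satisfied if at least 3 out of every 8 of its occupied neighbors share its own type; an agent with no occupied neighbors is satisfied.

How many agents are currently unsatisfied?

(0,0)S 2/3 satisfied
(0,1)S 3/5 satisfied
(0,2)N 1/4 not
(0,5)N 1/1 satisfied
(1,0)N 1/4 not
(1,1)S 3/6 satisfied
(1,2)S 2/6 not
(1,3)N 4/5 satisfied
(1,4)N 4/5 satisfied
(2,1)N 2/6 not
(2,3)N 5/6 satisfied
(2,4)N 4/5 satisfied
(2,5)S 0/3 not
(3,0)S 1/4 not
(3,1)S 1/6 not
(3,2)N 4/6 satisfied
(3,4)N 2/6 not
(4,0)N 3/5 satisfied
(4,1)N 5/7 satisfied
(4,2)N 3/6 satisfied
(4,3)S 2/6 not
(4,4)S 3/6 satisfied
(4,5)S 1/4 not
(5,0)N 3/3 satisfied
(5,1)N 4/4 satisfied
(5,3)S 2/4 satisfied
(5,4)N 1/5 not
(5,5)N 1/3 not
Unsatisfied: (0,2), (1,0), (1,2), (2,1), (2,5), (3,0), (3,1), (3,4), (4,3), (4,5), (5,4), (5,5) — 12 in total.

12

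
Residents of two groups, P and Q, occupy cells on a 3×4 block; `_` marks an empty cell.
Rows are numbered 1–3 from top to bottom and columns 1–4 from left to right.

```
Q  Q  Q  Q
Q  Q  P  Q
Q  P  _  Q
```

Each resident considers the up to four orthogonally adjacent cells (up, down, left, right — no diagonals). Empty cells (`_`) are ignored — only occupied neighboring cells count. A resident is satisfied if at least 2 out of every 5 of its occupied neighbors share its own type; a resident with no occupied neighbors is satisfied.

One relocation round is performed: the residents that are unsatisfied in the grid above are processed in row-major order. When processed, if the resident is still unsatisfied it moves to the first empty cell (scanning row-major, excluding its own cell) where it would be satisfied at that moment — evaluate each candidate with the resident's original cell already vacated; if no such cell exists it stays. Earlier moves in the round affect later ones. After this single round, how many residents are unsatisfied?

Initially unsatisfied (in order): (2,3), (3,2).
  (2,3) → (3,3).
  (3,2): no empty cell satisfies it; stays.
Resulting grid:
Q Q Q Q
Q Q _ Q
Q P P Q
Unsatisfied now: (3,2).

1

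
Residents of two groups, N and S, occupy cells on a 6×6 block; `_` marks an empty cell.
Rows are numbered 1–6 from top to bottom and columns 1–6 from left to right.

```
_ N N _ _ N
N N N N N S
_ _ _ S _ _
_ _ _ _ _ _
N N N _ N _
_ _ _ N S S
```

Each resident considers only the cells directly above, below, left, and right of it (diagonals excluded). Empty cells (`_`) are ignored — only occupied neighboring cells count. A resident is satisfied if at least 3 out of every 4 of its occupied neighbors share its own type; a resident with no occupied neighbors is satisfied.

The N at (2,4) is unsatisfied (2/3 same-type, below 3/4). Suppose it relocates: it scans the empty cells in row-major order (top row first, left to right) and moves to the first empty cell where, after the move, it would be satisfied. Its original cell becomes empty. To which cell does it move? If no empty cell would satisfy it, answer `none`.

(1,1)

Vacating (2,4). Empty cells in order:
  (1,1): 2/2 same-type → satisfied — stop here.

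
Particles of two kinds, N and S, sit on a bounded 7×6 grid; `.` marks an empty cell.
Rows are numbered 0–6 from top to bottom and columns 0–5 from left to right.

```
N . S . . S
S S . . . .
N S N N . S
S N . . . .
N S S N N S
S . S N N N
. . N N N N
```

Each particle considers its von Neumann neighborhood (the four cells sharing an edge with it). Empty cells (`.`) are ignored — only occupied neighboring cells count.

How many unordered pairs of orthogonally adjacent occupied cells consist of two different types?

Scan each occupied cell's neighbors to the right and below so each pair is counted once.
From row 0: 1 unlike of 1 pairs (running 1/1).
From row 1: 1 unlike of 3 pairs (running 2/4).
From row 2: 4 unlike of 5 pairs (running 6/9).
From row 3: 3 unlike of 3 pairs (running 9/12).
From row 4: 5 unlike of 10 pairs (running 14/22).
From row 5: 2 unlike of 7 pairs (running 16/29).
From row 6: 0 unlike of 3 pairs (running 16/32).
Total adjacent occupied pairs: 32; unlike-type pairs: 16.

16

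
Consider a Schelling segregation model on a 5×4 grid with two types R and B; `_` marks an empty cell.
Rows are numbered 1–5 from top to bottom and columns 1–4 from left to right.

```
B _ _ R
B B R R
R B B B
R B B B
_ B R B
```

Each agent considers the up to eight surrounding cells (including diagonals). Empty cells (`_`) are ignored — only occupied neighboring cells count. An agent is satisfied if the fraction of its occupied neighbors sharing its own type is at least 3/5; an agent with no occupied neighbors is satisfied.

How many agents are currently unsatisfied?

7

Row 1: (1,1)B 2/2 satisfied · (1,4)R 2/2 satisfied
Row 2: (2,1)B 3/4 satisfied · (2,2)B 4/6 satisfied · (2,3)R 2/6 not · (2,4)R 2/4 not
Row 3: (3,1)R 1/5 not · (3,2)B 5/8 satisfied · (3,3)B 6/8 satisfied · (3,4)B 3/5 satisfied
Row 4: (4,1)R 1/4 not · (4,2)B 4/7 not · (4,3)B 7/8 satisfied · (4,4)B 4/5 satisfied
Row 5: (5,2)B 2/4 not · (5,3)R 0/5 not · (5,4)B 2/3 satisfied
Unsatisfied: (2,3), (2,4), (3,1), (4,1), (4,2), (5,2), (5,3) — 7 in total.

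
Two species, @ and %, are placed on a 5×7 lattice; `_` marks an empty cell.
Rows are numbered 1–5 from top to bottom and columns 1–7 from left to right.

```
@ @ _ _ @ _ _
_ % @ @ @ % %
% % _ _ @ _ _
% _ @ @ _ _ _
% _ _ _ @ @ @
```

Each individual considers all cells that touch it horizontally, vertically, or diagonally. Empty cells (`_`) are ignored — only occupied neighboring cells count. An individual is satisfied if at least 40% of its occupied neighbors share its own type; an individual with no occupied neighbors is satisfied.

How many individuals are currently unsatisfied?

Row 1: (1,1)@ 1/2 ✓ · (1,2)@ 2/3 ✓ · (1,5)@ 2/3 ✓
Row 2: (2,2)% 2/5 ✓ · (2,3)@ 2/4 ✓ · (2,4)@ 4/4 ✓ · (2,5)@ 3/4 ✓ · (2,6)% 1/4 ✗ · (2,7)% 1/1 ✓
Row 3: (3,1)% 3/3 ✓ · (3,2)% 3/5 ✓ · (3,5)@ 3/4 ✓
Row 4: (4,1)% 3/3 ✓ · (4,3)@ 1/2 ✓ · (4,4)@ 3/3 ✓
Row 5: (5,1)% 1/1 ✓ · (5,5)@ 2/2 ✓ · (5,6)@ 2/2 ✓ · (5,7)@ 1/1 ✓
Unsatisfied: (2,6) — 1 in total.

1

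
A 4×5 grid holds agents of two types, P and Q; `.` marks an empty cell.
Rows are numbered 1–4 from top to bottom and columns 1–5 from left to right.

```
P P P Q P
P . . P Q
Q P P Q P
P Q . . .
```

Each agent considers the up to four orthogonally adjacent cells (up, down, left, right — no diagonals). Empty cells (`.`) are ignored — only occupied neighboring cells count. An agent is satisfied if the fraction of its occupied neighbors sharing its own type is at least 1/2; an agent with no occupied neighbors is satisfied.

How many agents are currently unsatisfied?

10

(1,1)P 2/2 ✓
(1,2)P 2/2 ✓
(1,3)P 1/2 ✓
(1,4)Q 0/3 ✗
(1,5)P 0/2 ✗
(2,1)P 1/2 ✓
(2,4)P 0/3 ✗
(2,5)Q 0/3 ✗
(3,1)Q 0/3 ✗
(3,2)P 1/3 ✗
(3,3)P 1/2 ✓
(3,4)Q 0/3 ✗
(3,5)P 0/2 ✗
(4,1)P 0/2 ✗
(4,2)Q 0/2 ✗
Unsatisfied: (1,4), (1,5), (2,4), (2,5), (3,1), (3,2), (3,4), (3,5), (4,1), (4,2) — 10 in total.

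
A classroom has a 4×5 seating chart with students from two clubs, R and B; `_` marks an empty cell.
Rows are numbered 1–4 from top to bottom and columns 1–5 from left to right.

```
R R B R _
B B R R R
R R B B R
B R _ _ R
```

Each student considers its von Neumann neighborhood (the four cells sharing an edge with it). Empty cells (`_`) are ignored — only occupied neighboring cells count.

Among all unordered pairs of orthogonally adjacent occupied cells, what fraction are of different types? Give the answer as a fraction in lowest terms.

7/12

Scan each occupied cell's neighbors to the right and below so each pair is counted once.
Row 1: R(1,1)–R(1,2)= R(1,1)–B(2,1)≠ R(1,2)–B(1,3)≠ R(1,2)–B(2,2)≠ B(1,3)–R(1,4)≠ B(1,3)–R(2,3)≠ R(1,4)–R(2,4)=  → 5/7 unlike.
Row 2: B(2,1)–B(2,2)= B(2,1)–R(3,1)≠ B(2,2)–R(2,3)≠ B(2,2)–R(3,2)≠ R(2,3)–R(2,4)= R(2,3)–B(3,3)≠ R(2,4)–R(2,5)= R(2,4)–B(3,4)≠ R(2,5)–R(3,5)=  → 5/9 unlike.
Row 3: R(3,1)–R(3,2)= R(3,1)–B(4,1)≠ R(3,2)–B(3,3)≠ R(3,2)–R(4,2)= B(3,3)–B(3,4)= B(3,4)–R(3,5)≠ R(3,5)–R(4,5)=  → 3/7 unlike.
Row 4: B(4,1)–R(4,2)≠  → 1/1 unlike.
Total adjacent occupied pairs: 24; unlike-type pairs: 14.
14/24 reduces to 7/12.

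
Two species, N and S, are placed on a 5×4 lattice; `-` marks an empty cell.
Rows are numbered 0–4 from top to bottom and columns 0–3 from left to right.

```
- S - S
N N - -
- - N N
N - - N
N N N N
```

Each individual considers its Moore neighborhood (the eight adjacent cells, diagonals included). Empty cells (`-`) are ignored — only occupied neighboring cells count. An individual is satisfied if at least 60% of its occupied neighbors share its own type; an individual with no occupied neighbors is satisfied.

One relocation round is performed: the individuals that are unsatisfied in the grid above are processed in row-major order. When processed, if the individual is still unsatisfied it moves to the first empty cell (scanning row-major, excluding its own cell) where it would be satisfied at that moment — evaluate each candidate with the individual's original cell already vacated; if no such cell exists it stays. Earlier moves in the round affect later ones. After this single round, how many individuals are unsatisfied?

Initially unsatisfied (in order): (0,1), (1,0).
  (0,1): no empty cell satisfies it; stays.
  (1,0) → (1,2).
Resulting grid:
- S - S
- N N -
- - N N
N - - N
N N N N
Unsatisfied now: (0,1), (0,3).

2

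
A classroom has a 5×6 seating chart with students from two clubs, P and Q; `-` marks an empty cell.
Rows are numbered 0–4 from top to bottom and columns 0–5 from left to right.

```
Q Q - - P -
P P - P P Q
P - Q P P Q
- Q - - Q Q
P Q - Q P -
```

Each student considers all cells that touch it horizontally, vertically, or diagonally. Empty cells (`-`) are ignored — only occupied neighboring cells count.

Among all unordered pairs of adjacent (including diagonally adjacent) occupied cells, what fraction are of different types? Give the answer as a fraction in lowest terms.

Scan each occupied cell's neighbors to the right and below (and the two forward diagonals) so each pair is counted once.
Row 0: Q(0,0)–Q(0,1)= Q(0,0)–P(1,0)≠ Q(0,0)–P(1,1)≠ Q(0,1)–P(1,1)≠ Q(0,1)–P(1,0)≠ P(0,4)–P(1,4)= P(0,4)–Q(1,5)≠ P(0,4)–P(1,3)=  → 5/8 unlike.
Row 1: P(1,0)–P(1,1)= P(1,0)–P(2,0)= P(1,1)–Q(2,2)≠ P(1,1)–P(2,0)= P(1,3)–P(1,4)= P(1,3)–P(2,3)= P(1,3)–P(2,4)= P(1,3)–Q(2,2)≠ P(1,4)–Q(1,5)≠ P(1,4)–P(2,4)= P(1,4)–Q(2,5)≠ P(1,4)–P(2,3)= Q(1,5)–Q(2,5)= Q(1,5)–P(2,4)≠  → 5/14 unlike.
Row 2: P(2,0)–Q(3,1)≠ Q(2,2)–P(2,3)≠ Q(2,2)–Q(3,1)= P(2,3)–P(2,4)= P(2,3)–Q(3,4)≠ P(2,4)–Q(2,5)≠ P(2,4)–Q(3,4)≠ P(2,4)–Q(3,5)≠ Q(2,5)–Q(3,5)= Q(2,5)–Q(3,4)=  → 6/10 unlike.
Row 3: Q(3,1)–Q(4,1)= Q(3,1)–P(4,0)≠ Q(3,4)–Q(3,5)= Q(3,4)–P(4,4)≠ Q(3,4)–Q(4,3)= Q(3,5)–P(4,4)≠  → 3/6 unlike.
Row 4: P(4,0)–Q(4,1)≠ Q(4,3)–P(4,4)≠  → 2/2 unlike.
Total adjacent occupied pairs: 40; unlike-type pairs: 21.
21/40 is already in lowest terms.

21/40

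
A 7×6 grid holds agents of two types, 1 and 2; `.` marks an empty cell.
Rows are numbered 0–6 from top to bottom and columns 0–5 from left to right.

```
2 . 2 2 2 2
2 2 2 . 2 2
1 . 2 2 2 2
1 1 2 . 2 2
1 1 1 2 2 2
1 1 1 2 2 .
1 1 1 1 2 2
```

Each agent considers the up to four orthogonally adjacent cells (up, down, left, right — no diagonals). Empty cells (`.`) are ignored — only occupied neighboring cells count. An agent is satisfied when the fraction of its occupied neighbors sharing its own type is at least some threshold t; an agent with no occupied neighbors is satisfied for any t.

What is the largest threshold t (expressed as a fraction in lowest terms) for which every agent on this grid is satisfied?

Row 0: (0,0)2 1/1 · (0,2)2 2/2 · (0,3)2 2/2 · (0,4)2 3/3 · (0,5)2 2/2
Row 1: (1,0)2 2/3 · (1,1)2 2/2 · (1,2)2 3/3 · (1,4)2 3/3 · (1,5)2 3/3
Row 2: (2,0)1 1/2 · (2,2)2 3/3 · (2,3)2 2/2 · (2,4)2 4/4 · (2,5)2 3/3
Row 3: (3,0)1 3/3 · (3,1)1 2/3 · (3,2)2 1/3 · (3,4)2 3/3 · (3,5)2 3/3
Row 4: (4,0)1 3/3 · (4,1)1 4/4 · (4,2)1 2/4 · (4,3)2 2/3 · (4,4)2 4/4 · (4,5)2 2/2
Row 5: (5,0)1 3/3 · (5,1)1 4/4 · (5,2)1 3/4 · (5,3)2 2/4 · (5,4)2 3/3
Row 6: (6,0)1 2/2 · (6,1)1 3/3 · (6,2)1 3/3 · (6,3)1 1/3 · (6,4)2 2/3 · (6,5)2 1/1
The smallest same-type fraction is 1/3 at (3,2), which reduces to 1/3. Any threshold above that leaves this agent unsatisfied.

1/3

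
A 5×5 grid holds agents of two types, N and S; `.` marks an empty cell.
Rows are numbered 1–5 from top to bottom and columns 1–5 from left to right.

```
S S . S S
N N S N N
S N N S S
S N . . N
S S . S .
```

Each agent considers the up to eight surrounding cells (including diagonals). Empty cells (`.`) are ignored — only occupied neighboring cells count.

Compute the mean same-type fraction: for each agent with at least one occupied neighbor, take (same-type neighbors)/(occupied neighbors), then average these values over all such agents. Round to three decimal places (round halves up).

0.385

(1,1)S 1/3
(1,2)S 2/4
(1,4)S 2/4
(1,5)S 1/3
(2,1)N 2/5
(2,2)N 3/7
(2,3)S 3/7
(2,4)N 2/7
(2,5)N 1/5
(3,1)S 1/5
(3,2)N 4/7
(3,3)N 4/6
(3,4)S 2/6
(3,5)S 1/4
(4,1)S 3/5
(4,2)N 2/6
(4,5)N 0/3
(5,1)S 2/3
(5,2)S 2/3
(5,4)S 0/1
Sum over 20 agents: 1/3 + 2/4 + 2/4 + 1/3 + 2/5 + 3/7 + 3/7 + 2/7 + 1/5 + 1/5 + 4/7 + 4/6 + 2/6 + 1/4 + 3/5 + 2/6 + 0/3 + 2/3 + 2/3 + 0/1 = 3233/420; mean = 3233/420 ÷ 20 = 3233/8400 = 0.384880… → 0.385.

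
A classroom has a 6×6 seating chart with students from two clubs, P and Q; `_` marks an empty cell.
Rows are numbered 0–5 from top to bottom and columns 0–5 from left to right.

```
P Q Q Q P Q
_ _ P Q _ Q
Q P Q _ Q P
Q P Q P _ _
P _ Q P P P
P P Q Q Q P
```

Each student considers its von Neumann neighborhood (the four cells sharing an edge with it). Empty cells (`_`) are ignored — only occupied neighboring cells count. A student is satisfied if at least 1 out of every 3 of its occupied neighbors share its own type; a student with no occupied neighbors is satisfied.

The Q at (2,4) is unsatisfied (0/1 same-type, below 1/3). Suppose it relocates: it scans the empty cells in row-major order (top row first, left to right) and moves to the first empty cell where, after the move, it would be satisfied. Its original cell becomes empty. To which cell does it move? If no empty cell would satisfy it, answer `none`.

Vacating (2,4). Empty cells in order:
  (1,0): 1/2 same-type → satisfied — stop here.

(1,0)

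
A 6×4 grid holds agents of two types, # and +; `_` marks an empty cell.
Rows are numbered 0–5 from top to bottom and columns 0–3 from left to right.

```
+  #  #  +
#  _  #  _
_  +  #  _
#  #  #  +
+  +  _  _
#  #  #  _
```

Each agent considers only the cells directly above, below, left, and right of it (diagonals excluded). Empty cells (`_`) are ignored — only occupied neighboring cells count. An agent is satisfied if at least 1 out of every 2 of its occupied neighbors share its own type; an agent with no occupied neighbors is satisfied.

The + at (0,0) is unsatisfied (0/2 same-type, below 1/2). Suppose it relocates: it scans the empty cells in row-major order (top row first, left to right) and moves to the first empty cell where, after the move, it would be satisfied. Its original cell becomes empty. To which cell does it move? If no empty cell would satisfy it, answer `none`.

Vacating (0,0). Empty cells in order:
  (1,1): 1/4 same-type → still unsatisfied.
  (1,3): 1/2 same-type → satisfied — stop here.

(1,3)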